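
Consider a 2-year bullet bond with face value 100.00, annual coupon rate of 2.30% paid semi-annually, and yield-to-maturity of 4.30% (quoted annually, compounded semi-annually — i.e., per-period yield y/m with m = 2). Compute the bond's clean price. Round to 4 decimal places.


Answer: Price = 96.2061

Derivation:
Coupon per period c = face * coupon_rate / m = 1.150000
Periods per year m = 2; per-period yield y/m = 0.021500
Number of cashflows N = 4
Cashflows (t years, CF_t, discount factor 1/(1+y/m)^(m*t), PV):
  t = 0.5000: CF_t = 1.150000, DF = 0.978953, PV = 1.125795
  t = 1.0000: CF_t = 1.150000, DF = 0.958348, PV = 1.102100
  t = 1.5000: CF_t = 1.150000, DF = 0.938177, PV = 1.078904
  t = 2.0000: CF_t = 101.150000, DF = 0.918431, PV = 92.899292
Price P = sum_t PV_t = 96.206091


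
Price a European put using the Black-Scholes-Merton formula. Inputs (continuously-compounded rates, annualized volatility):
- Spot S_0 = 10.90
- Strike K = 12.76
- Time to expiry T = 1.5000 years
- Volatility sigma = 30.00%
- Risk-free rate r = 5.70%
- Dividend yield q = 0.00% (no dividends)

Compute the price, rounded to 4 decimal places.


Answer: Price = 2.0865

Derivation:
d1 = (ln(S/K) + (r - q + 0.5*sigma^2) * T) / (sigma * sqrt(T)) = -0.01239030
d2 = d1 - sigma * sqrt(T) = -0.37981377
exp(-rT) = 0.91805314; exp(-qT) = 1.00000000
P = K * exp(-rT) * N(-d2) - S_0 * exp(-qT) * N(-d1)
N(-d1) = 0.50494289; N(-d2) = 0.64795817
P = 12.7600 * 0.91805314 * 0.64795817 - 10.9000 * 1.00000000 * 0.50494289 = 2.0865


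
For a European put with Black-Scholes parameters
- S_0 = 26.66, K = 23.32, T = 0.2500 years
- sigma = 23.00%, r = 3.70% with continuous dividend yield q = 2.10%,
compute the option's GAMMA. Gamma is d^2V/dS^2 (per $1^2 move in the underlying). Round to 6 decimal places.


Answer: Gamma = 0.058802

Derivation:
d1 = 1.2562213328; d2 = 1.1412213328
phi(d1) = 0.1812306859; exp(-qT) = 0.9947637572; exp(-rT) = 0.9907926496
Gamma = exp(-qT) * phi(d1) / (S * sigma * sqrt(T)) = 0.9947637572 * 0.1812306859 / (26.6600 * 0.2300 * 0.5000000000) = 0.058802


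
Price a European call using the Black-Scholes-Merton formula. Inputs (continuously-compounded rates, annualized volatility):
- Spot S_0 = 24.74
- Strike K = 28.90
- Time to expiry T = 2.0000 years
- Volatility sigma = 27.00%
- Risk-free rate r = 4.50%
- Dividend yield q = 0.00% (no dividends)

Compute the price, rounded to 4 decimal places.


d1 = (ln(S/K) + (r - q + 0.5*sigma^2) * T) / (sigma * sqrt(T)) = 0.01958888
d2 = d1 - sigma * sqrt(T) = -0.36224878
exp(-rT) = 0.91393119; exp(-qT) = 1.00000000
C = S_0 * exp(-qT) * N(d1) - K * exp(-rT) * N(d2)
N(d1) = 0.50781433; N(d2) = 0.35858306
C = 24.7400 * 1.00000000 * 0.50781433 - 28.9000 * 0.91393119 * 0.35858306 = 3.0922

Answer: Price = 3.0922


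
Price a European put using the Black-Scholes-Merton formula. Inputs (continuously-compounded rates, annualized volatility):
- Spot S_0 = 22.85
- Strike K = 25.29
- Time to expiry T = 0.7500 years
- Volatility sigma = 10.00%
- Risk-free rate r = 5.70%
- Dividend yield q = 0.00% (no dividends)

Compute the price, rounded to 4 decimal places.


d1 = (ln(S/K) + (r - q + 0.5*sigma^2) * T) / (sigma * sqrt(T)) = -0.63459967
d2 = d1 - sigma * sqrt(T) = -0.72120221
exp(-rT) = 0.95815090; exp(-qT) = 1.00000000
P = K * exp(-rT) * N(-d2) - S_0 * exp(-qT) * N(-d1)
N(-d1) = 0.73715523; N(-d2) = 0.76460744
P = 25.2900 * 0.95815090 * 0.76460744 - 22.8500 * 1.00000000 * 0.73715523 = 1.6837

Answer: Price = 1.6837


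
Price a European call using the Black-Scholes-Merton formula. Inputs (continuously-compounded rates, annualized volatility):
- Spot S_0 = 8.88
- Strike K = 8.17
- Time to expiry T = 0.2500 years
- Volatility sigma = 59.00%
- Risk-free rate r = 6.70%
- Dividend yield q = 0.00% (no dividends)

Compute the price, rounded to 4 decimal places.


Answer: Price = 1.4706

Derivation:
d1 = (ln(S/K) + (r - q + 0.5*sigma^2) * T) / (sigma * sqrt(T)) = 0.48676321
d2 = d1 - sigma * sqrt(T) = 0.19176321
exp(-rT) = 0.98338950; exp(-qT) = 1.00000000
C = S_0 * exp(-qT) * N(d1) - K * exp(-rT) * N(d2)
N(d1) = 0.68678693; N(d2) = 0.57603616
C = 8.8800 * 1.00000000 * 0.68678693 - 8.1700 * 0.98338950 * 0.57603616 = 1.4706


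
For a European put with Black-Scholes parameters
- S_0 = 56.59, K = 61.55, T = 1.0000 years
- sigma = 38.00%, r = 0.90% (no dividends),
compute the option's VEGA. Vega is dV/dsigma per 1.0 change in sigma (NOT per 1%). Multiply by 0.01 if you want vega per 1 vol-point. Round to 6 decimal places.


Answer: Vega = 22.575523

Derivation:
d1 = -0.0074146355; d2 = -0.3874146355
phi(d1) = 0.3989313143; exp(-qT) = 1.0000000000; exp(-rT) = 0.9910403788
Vega = S * exp(-qT) * phi(d1) * sqrt(T) = 56.5900 * 1.0000000000 * 0.3989313143 * 1.0000000000 = 22.575523


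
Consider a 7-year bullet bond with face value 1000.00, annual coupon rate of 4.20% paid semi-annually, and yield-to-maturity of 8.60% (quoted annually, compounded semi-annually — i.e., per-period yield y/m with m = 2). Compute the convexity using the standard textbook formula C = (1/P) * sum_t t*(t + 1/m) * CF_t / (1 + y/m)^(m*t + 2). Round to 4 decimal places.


Coupon per period c = face * coupon_rate / m = 21.000000
Periods per year m = 2; per-period yield y/m = 0.043000
Number of cashflows N = 14
Cashflows (t years, CF_t, discount factor 1/(1+y/m)^(m*t), PV):
  t = 0.5000: CF_t = 21.000000, DF = 0.958773, PV = 20.134228
  t = 1.0000: CF_t = 21.000000, DF = 0.919245, PV = 19.304150
  t = 1.5000: CF_t = 21.000000, DF = 0.881347, PV = 18.508293
  t = 2.0000: CF_t = 21.000000, DF = 0.845012, PV = 17.745248
  t = 2.5000: CF_t = 21.000000, DF = 0.810174, PV = 17.013660
  t = 3.0000: CF_t = 21.000000, DF = 0.776773, PV = 16.312234
  t = 3.5000: CF_t = 21.000000, DF = 0.744749, PV = 15.639726
  t = 4.0000: CF_t = 21.000000, DF = 0.714045, PV = 14.994943
  t = 4.5000: CF_t = 21.000000, DF = 0.684607, PV = 14.376743
  t = 5.0000: CF_t = 21.000000, DF = 0.656382, PV = 13.784030
  t = 5.5000: CF_t = 21.000000, DF = 0.629322, PV = 13.215753
  t = 6.0000: CF_t = 21.000000, DF = 0.603376, PV = 12.670904
  t = 6.5000: CF_t = 21.000000, DF = 0.578501, PV = 12.148518
  t = 7.0000: CF_t = 1021.000000, DF = 0.554651, PV = 566.298517
Price P = sum_t PV_t = 772.146946
Convexity numerator sum_t t*(t + 1/m) * CF_t / (1+y/m)^(m*t + 2):
  t = 0.5000: term = 9.254147
  t = 1.0000: term = 26.617871
  t = 1.5000: term = 51.040980
  t = 2.0000: term = 81.561170
  t = 2.5000: term = 117.297944
  t = 3.0000: term = 157.446904
  t = 3.5000: term = 201.274406
  t = 4.0000: term = 248.112540
  t = 4.5000: term = 297.354435
  t = 5.0000: term = 348.449854
  t = 5.5000: term = 400.901079
  t = 6.0000: term = 454.259045
  t = 6.5000: term = 508.119737
  t = 7.0000: term = 27329.778424
Convexity = (1/P) * sum = 30231.468539 / 772.146946 = 39.152481

Answer: Convexity = 39.1525


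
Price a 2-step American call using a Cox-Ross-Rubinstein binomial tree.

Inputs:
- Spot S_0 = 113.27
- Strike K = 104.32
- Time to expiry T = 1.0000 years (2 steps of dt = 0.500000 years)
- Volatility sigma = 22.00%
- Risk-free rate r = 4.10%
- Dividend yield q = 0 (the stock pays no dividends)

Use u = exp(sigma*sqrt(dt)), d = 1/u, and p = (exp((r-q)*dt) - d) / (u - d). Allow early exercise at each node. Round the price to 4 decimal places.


dt = T/N = 0.500000
u = exp(sigma*sqrt(dt)) = 1.168316; d = 1/u = 0.855933
p = (exp((r-q)*dt) - d) / (u - d) = 0.527489
Discount per step: exp(-r*dt) = 0.979709
Stock lattice S(k, i) with i counting down-moves:
  k=0: S(0,0) = 113.2700
  k=1: S(1,0) = 132.3352; S(1,1) = 96.9515
  k=2: S(2,0) = 154.6093; S(2,1) = 113.2700; S(2,2) = 82.9840
Terminal payoffs V(N, i) = max(S_T - K, 0):
  V(2,0) = 50.289307; V(2,1) = 8.950000; V(2,2) = 0.000000
Backward induction: V(k, i) = exp(-r*dt) * [p * V(k+1, i) + (1-p) * V(k+1, i+1)]; then take max(V_cont, immediate exercise) for American.
  V(1,0) = exp(-r*dt) * [p*50.289307 + (1-p)*8.950000] = 30.131955; exercise = 28.015166; V(1,0) = max -> 30.131955
  V(1,1) = exp(-r*dt) * [p*8.950000 + (1-p)*0.000000] = 4.625232; exercise = 0.000000; V(1,1) = max -> 4.625232
  V(0,0) = exp(-r*dt) * [p*30.131955 + (1-p)*4.625232] = 17.712889; exercise = 8.950000; V(0,0) = max -> 17.712889

Answer: Price = V(0,0) = 17.7129


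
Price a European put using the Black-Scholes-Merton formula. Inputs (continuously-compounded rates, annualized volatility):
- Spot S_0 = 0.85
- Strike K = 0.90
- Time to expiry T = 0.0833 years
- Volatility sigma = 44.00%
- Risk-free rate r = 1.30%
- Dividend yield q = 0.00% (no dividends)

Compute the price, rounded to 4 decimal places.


Answer: Price = 0.0730

Derivation:
d1 = (ln(S/K) + (r - q + 0.5*sigma^2) * T) / (sigma * sqrt(T)) = -0.37807267
d2 = d1 - sigma * sqrt(T) = -0.50506433
exp(-rT) = 0.99891769; exp(-qT) = 1.00000000
P = K * exp(-rT) * N(-d2) - S_0 * exp(-qT) * N(-d1)
N(-d1) = 0.64731170; N(-d2) = 0.69324317
P = 0.9000 * 0.99891769 * 0.69324317 - 0.8500 * 1.00000000 * 0.64731170 = 0.0730


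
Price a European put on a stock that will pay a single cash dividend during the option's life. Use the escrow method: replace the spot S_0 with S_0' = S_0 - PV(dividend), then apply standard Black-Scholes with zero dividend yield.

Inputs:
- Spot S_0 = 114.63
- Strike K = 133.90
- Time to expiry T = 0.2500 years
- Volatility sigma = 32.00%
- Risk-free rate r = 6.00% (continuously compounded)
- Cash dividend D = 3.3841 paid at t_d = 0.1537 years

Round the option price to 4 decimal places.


PV(D) = D * exp(-r * t_d) = 3.3841 * 0.99082039 = 3.35303529
S_0' = S_0 - PV(D) = 114.6300 - 3.35303529 = 111.27696471
d1 = (ln(S_0'/K) + (r + sigma^2/2)*T) / (sigma*sqrt(T)) = -0.98294363
d2 = d1 - sigma*sqrt(T) = -1.14294363
exp(-rT) = 0.98511194
N(-d1) = 0.83718241; N(-d2) = 0.87346900
P = K * exp(-rT) * N(-d2) - S_0' * N(-d1) = 133.9000 * 0.98511194 * 0.87346900 - 111.27696471 * 0.83718241 = 22.0571

Answer: Price = 22.0571


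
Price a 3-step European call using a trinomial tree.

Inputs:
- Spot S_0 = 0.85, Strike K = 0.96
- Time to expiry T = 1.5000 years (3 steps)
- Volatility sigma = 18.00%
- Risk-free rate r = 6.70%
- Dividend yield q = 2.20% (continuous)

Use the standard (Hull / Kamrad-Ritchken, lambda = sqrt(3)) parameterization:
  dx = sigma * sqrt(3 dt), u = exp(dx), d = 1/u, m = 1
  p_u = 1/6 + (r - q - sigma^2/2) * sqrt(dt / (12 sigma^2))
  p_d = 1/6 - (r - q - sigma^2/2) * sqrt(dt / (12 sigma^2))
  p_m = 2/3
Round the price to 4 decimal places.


dt = T/N = 0.500000; dx = sigma*sqrt(3*dt) = 0.220454
u = exp(dx) = 1.246643; d = 1/u = 0.802154
p_u = 0.199327, p_m = 0.666667, p_d = 0.134007
Discount per step: exp(-r*dt) = 0.967055
Stock lattice S(k, j) with j the centered position index:
  k=0: S(0,+0) = 0.8500
  k=1: S(1,-1) = 0.6818; S(1,+0) = 0.8500; S(1,+1) = 1.0596
  k=2: S(2,-2) = 0.5469; S(2,-1) = 0.6818; S(2,+0) = 0.8500; S(2,+1) = 1.0596; S(2,+2) = 1.3210
  k=3: S(3,-3) = 0.4387; S(3,-2) = 0.5469; S(3,-1) = 0.6818; S(3,+0) = 0.8500; S(3,+1) = 1.0596; S(3,+2) = 1.3210; S(3,+3) = 1.6468
Terminal payoffs V(N, j) = max(S_T - K, 0):
  V(3,-3) = 0.000000; V(3,-2) = 0.000000; V(3,-1) = 0.000000; V(3,+0) = 0.000000; V(3,+1) = 0.099646; V(3,+2) = 0.361000; V(3,+3) = 0.686815
Backward induction: V(k, j) = exp(-r*dt) * [p_u * V(k+1, j+1) + p_m * V(k+1, j) + p_d * V(k+1, j-1)]
  V(2,-2) = exp(-r*dt) * [p_u*0.000000 + p_m*0.000000 + p_d*0.000000] = 0.000000
  V(2,-1) = exp(-r*dt) * [p_u*0.000000 + p_m*0.000000 + p_d*0.000000] = 0.000000
  V(2,+0) = exp(-r*dt) * [p_u*0.099646 + p_m*0.000000 + p_d*0.000000] = 0.019208
  V(2,+1) = exp(-r*dt) * [p_u*0.361000 + p_m*0.099646 + p_d*0.000000] = 0.133829
  V(2,+2) = exp(-r*dt) * [p_u*0.686815 + p_m*0.361000 + p_d*0.099646] = 0.378042
  V(1,-1) = exp(-r*dt) * [p_u*0.019208 + p_m*0.000000 + p_d*0.000000] = 0.003702
  V(1,+0) = exp(-r*dt) * [p_u*0.133829 + p_m*0.019208 + p_d*0.000000] = 0.038180
  V(1,+1) = exp(-r*dt) * [p_u*0.378042 + p_m*0.133829 + p_d*0.019208] = 0.161640
  V(0,+0) = exp(-r*dt) * [p_u*0.161640 + p_m*0.038180 + p_d*0.003702] = 0.056252

Answer: Price = V(0,0) = 0.0563


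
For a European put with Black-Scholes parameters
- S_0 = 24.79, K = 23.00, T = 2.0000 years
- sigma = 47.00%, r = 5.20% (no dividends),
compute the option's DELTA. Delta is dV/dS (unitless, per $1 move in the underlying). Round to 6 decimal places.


Answer: Delta = -0.273733

Derivation:
d1 = 0.6015615107; d2 = -0.0631188636
phi(d1) = 0.3329121430; exp(-qT) = 1.0000000000; exp(-rT) = 0.9012252974
N(-d1) = 0.2737330278
Delta = -exp(-qT) * N(-d1) = -1.0000000000 * 0.2737330278 = -0.273733


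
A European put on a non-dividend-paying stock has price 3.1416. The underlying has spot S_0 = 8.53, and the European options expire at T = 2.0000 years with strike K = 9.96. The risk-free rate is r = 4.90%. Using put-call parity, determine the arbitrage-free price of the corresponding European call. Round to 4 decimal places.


Put-call parity: C - P = S_0 * exp(-qT) - K * exp(-rT).
S_0 * exp(-qT) = 8.5300 * 1.00000000 = 8.53000000
K * exp(-rT) = 9.9600 * 0.90664890 = 9.03022308
C = P + S*exp(-qT) - K*exp(-rT)
C = 3.1416 + 8.53000000 - 9.03022308 = 2.6414

Answer: Call price = 2.6414


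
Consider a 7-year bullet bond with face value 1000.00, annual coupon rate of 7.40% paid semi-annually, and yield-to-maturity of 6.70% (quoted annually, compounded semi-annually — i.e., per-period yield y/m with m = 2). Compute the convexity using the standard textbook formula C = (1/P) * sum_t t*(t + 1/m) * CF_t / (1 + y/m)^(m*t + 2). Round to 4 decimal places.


Coupon per period c = face * coupon_rate / m = 37.000000
Periods per year m = 2; per-period yield y/m = 0.033500
Number of cashflows N = 14
Cashflows (t years, CF_t, discount factor 1/(1+y/m)^(m*t), PV):
  t = 0.5000: CF_t = 37.000000, DF = 0.967586, PV = 35.800677
  t = 1.0000: CF_t = 37.000000, DF = 0.936222, PV = 34.640230
  t = 1.5000: CF_t = 37.000000, DF = 0.905876, PV = 33.517397
  t = 2.0000: CF_t = 37.000000, DF = 0.876512, PV = 32.430960
  t = 2.5000: CF_t = 37.000000, DF = 0.848101, PV = 31.379738
  t = 3.0000: CF_t = 37.000000, DF = 0.820611, PV = 30.362592
  t = 3.5000: CF_t = 37.000000, DF = 0.794011, PV = 29.378415
  t = 4.0000: CF_t = 37.000000, DF = 0.768274, PV = 28.426139
  t = 4.5000: CF_t = 37.000000, DF = 0.743371, PV = 27.504731
  t = 5.0000: CF_t = 37.000000, DF = 0.719275, PV = 26.613189
  t = 5.5000: CF_t = 37.000000, DF = 0.695961, PV = 25.750545
  t = 6.0000: CF_t = 37.000000, DF = 0.673402, PV = 24.915864
  t = 6.5000: CF_t = 37.000000, DF = 0.651574, PV = 24.108238
  t = 7.0000: CF_t = 1037.000000, DF = 0.630454, PV = 653.780590
Price P = sum_t PV_t = 1038.609305
Convexity numerator sum_t t*(t + 1/m) * CF_t / (1+y/m)^(m*t + 2):
  t = 0.5000: term = 16.758698
  t = 1.0000: term = 48.646440
  t = 1.5000: term = 94.139215
  t = 2.0000: term = 151.812958
  t = 2.5000: term = 220.338110
  t = 3.0000: term = 298.474460
  t = 3.5000: term = 385.066228
  t = 4.0000: term = 479.037398
  t = 4.5000: term = 579.387274
  t = 5.0000: term = 685.186261
  t = 5.5000: term = 795.571856
  t = 6.0000: term = 909.744833
  t = 6.5000: term = 1026.965623
  t = 7.0000: term = 32134.412506
Convexity = (1/P) * sum = 37825.541862 / 1038.609305 = 36.419414

Answer: Convexity = 36.4194


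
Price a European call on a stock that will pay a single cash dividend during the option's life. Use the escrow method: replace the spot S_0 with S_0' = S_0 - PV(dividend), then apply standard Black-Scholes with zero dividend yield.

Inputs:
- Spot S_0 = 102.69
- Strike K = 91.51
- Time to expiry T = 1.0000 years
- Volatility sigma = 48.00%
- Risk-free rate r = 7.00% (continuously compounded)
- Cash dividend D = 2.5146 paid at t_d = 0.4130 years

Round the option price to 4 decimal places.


PV(D) = D * exp(-r * t_d) = 2.5146 * 0.97150390 = 2.44294370
S_0' = S_0 - PV(D) = 102.6900 - 2.44294370 = 100.24705630
d1 = (ln(S_0'/K) + (r + sigma^2/2)*T) / (sigma*sqrt(T)) = 0.57581135
d2 = d1 - sigma*sqrt(T) = 0.09581135
exp(-rT) = 0.93239382
N(d1) = 0.71762865; N(d2) = 0.53816480
C = S_0' * N(d1) - K * exp(-rT) * N(d2) = 100.24705630 * 0.71762865 - 91.5100 * 0.93239382 * 0.53816480 = 26.0221

Answer: Price = 26.0221


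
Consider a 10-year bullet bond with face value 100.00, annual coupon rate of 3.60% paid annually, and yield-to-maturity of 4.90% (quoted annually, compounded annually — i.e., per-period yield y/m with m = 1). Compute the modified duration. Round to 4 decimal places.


Coupon per period c = face * coupon_rate / m = 3.600000
Periods per year m = 1; per-period yield y/m = 0.049000
Number of cashflows N = 10
Cashflows (t years, CF_t, discount factor 1/(1+y/m)^(m*t), PV):
  t = 1.0000: CF_t = 3.600000, DF = 0.953289, PV = 3.431840
  t = 2.0000: CF_t = 3.600000, DF = 0.908760, PV = 3.271535
  t = 3.0000: CF_t = 3.600000, DF = 0.866310, PV = 3.118717
  t = 4.0000: CF_t = 3.600000, DF = 0.825844, PV = 2.973039
  t = 5.0000: CF_t = 3.600000, DF = 0.787268, PV = 2.834165
  t = 6.0000: CF_t = 3.600000, DF = 0.750494, PV = 2.701777
  t = 7.0000: CF_t = 3.600000, DF = 0.715437, PV = 2.575574
  t = 8.0000: CF_t = 3.600000, DF = 0.682018, PV = 2.455266
  t = 9.0000: CF_t = 3.600000, DF = 0.650161, PV = 2.340578
  t = 10.0000: CF_t = 103.600000, DF = 0.619791, PV = 64.210326
Price P = sum_t PV_t = 89.912817
First compute Macaulay numerator sum_t t * PV_t:
  t * PV_t at t = 1.0000: 3.431840
  t * PV_t at t = 2.0000: 6.543069
  t * PV_t at t = 3.0000: 9.356152
  t * PV_t at t = 4.0000: 11.892154
  t * PV_t at t = 5.0000: 14.170823
  t * PV_t at t = 6.0000: 16.210665
  t * PV_t at t = 7.0000: 18.029020
  t * PV_t at t = 8.0000: 19.642130
  t * PV_t at t = 9.0000: 21.065201
  t * PV_t at t = 10.0000: 642.103258
Macaulay duration D = 762.444313 / 89.912817 = 8.479818
Modified duration = D / (1 + y/m) = 8.479818 / (1 + 0.049000) = 8.083716

Answer: Modified duration = 8.0837


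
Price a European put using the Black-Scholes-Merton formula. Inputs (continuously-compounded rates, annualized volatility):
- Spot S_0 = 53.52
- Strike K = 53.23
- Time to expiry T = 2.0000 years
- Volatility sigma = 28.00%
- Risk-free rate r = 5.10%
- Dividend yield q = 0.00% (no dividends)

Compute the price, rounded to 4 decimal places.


Answer: Price = 5.5336

Derivation:
d1 = (ln(S/K) + (r - q + 0.5*sigma^2) * T) / (sigma * sqrt(T)) = 0.46929987
d2 = d1 - sigma * sqrt(T) = 0.07332008
exp(-rT) = 0.90302955; exp(-qT) = 1.00000000
P = K * exp(-rT) * N(-d2) - S_0 * exp(-qT) * N(-d1)
N(-d1) = 0.31942765; N(-d2) = 0.47077571
P = 53.2300 * 0.90302955 * 0.47077571 - 53.5200 * 1.00000000 * 0.31942765 = 5.5336


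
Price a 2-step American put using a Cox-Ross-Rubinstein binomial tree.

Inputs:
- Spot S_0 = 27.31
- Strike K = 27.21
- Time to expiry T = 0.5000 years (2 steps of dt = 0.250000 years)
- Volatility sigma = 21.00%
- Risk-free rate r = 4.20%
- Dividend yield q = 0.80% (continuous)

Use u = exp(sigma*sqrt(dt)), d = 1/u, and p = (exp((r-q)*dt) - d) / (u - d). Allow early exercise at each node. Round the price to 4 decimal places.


Answer: Price = V(0,0) = 1.2601

Derivation:
dt = T/N = 0.250000
u = exp(sigma*sqrt(dt)) = 1.110711; d = 1/u = 0.900325
p = (exp((r-q)*dt) - d) / (u - d) = 0.514348
Discount per step: exp(-r*dt) = 0.989555
Stock lattice S(k, i) with i counting down-moves:
  k=0: S(0,0) = 27.3100
  k=1: S(1,0) = 30.3335; S(1,1) = 24.5879
  k=2: S(2,0) = 33.6917; S(2,1) = 27.3100; S(2,2) = 22.1371
Terminal payoffs V(N, i) = max(K - S_T, 0):
  V(2,0) = 0.000000; V(2,1) = 0.000000; V(2,2) = 5.072944
Backward induction: V(k, i) = exp(-r*dt) * [p * V(k+1, i) + (1-p) * V(k+1, i+1)]; then take max(V_cont, immediate exercise) for American.
  V(1,0) = exp(-r*dt) * [p*0.000000 + (1-p)*0.000000] = 0.000000; exercise = 0.000000; V(1,0) = max -> 0.000000
  V(1,1) = exp(-r*dt) * [p*0.000000 + (1-p)*5.072944] = 2.437951; exercise = 2.622137; V(1,1) = max -> 2.622137
  V(0,0) = exp(-r*dt) * [p*0.000000 + (1-p)*2.622137] = 1.260144; exercise = 0.000000; V(0,0) = max -> 1.260144


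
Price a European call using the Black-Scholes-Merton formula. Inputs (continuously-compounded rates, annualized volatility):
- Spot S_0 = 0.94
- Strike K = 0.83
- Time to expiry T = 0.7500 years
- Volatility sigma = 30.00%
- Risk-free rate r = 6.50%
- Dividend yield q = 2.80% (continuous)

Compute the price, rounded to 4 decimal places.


Answer: Price = 0.1680

Derivation:
d1 = (ln(S/K) + (r - q + 0.5*sigma^2) * T) / (sigma * sqrt(T)) = 0.71573795
d2 = d1 - sigma * sqrt(T) = 0.45593033
exp(-rT) = 0.95241920; exp(-qT) = 0.97921896
C = S_0 * exp(-qT) * N(d1) - K * exp(-rT) * N(d2)
N(d1) = 0.76292341; N(d2) = 0.67577996
C = 0.9400 * 0.97921896 * 0.76292341 - 0.8300 * 0.95241920 * 0.67577996 = 0.1680


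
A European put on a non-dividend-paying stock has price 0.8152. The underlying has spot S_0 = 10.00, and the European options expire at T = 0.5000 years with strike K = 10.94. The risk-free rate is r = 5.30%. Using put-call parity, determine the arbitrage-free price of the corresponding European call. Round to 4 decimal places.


Answer: Call price = 0.1613

Derivation:
Put-call parity: C - P = S_0 * exp(-qT) - K * exp(-rT).
S_0 * exp(-qT) = 10.0000 * 1.00000000 = 10.00000000
K * exp(-rT) = 10.9400 * 0.97384804 = 10.65389760
C = P + S*exp(-qT) - K*exp(-rT)
C = 0.8152 + 10.00000000 - 10.65389760 = 0.1613


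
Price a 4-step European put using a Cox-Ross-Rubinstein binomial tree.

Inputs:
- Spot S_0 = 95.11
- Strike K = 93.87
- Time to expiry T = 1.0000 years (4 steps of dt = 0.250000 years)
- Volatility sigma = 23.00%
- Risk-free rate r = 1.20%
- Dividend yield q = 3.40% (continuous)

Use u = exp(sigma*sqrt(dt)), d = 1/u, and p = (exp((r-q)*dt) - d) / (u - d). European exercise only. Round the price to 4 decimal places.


dt = T/N = 0.250000
u = exp(sigma*sqrt(dt)) = 1.121873; d = 1/u = 0.891366
p = (exp((r-q)*dt) - d) / (u - d) = 0.447487
Discount per step: exp(-r*dt) = 0.997004
Stock lattice S(k, i) with i counting down-moves:
  k=0: S(0,0) = 95.1100
  k=1: S(1,0) = 106.7014; S(1,1) = 84.7778
  k=2: S(2,0) = 119.7054; S(2,1) = 95.1100; S(2,2) = 75.5681
  k=3: S(3,0) = 134.2944; S(3,1) = 106.7014; S(3,2) = 84.7778; S(3,3) = 67.3588
  k=4: S(4,0) = 150.6613; S(4,1) = 119.7054; S(4,2) = 95.1100; S(4,3) = 75.5681; S(4,4) = 60.0414
Terminal payoffs V(N, i) = max(K - S_T, 0):
  V(4,0) = 0.000000; V(4,1) = 0.000000; V(4,2) = 0.000000; V(4,3) = 18.301909; V(4,4) = 33.828612
Backward induction: V(k, i) = exp(-r*dt) * [p * V(k+1, i) + (1-p) * V(k+1, i+1)].
  V(3,0) = exp(-r*dt) * [p*0.000000 + (1-p)*0.000000] = 0.000000
  V(3,1) = exp(-r*dt) * [p*0.000000 + (1-p)*0.000000] = 0.000000
  V(3,2) = exp(-r*dt) * [p*0.000000 + (1-p)*18.301909] = 10.081757
  V(3,3) = exp(-r*dt) * [p*18.301909 + (1-p)*33.828612] = 26.800098
  V(2,0) = exp(-r*dt) * [p*0.000000 + (1-p)*0.000000] = 0.000000
  V(2,1) = exp(-r*dt) * [p*0.000000 + (1-p)*10.081757] = 5.553619
  V(2,2) = exp(-r*dt) * [p*10.081757 + (1-p)*26.800098] = 19.260993
  V(1,0) = exp(-r*dt) * [p*0.000000 + (1-p)*5.553619] = 3.059257
  V(1,1) = exp(-r*dt) * [p*5.553619 + (1-p)*19.260993] = 13.087802
  V(0,0) = exp(-r*dt) * [p*3.059257 + (1-p)*13.087802] = 8.574399

Answer: Price = V(0,0) = 8.5744


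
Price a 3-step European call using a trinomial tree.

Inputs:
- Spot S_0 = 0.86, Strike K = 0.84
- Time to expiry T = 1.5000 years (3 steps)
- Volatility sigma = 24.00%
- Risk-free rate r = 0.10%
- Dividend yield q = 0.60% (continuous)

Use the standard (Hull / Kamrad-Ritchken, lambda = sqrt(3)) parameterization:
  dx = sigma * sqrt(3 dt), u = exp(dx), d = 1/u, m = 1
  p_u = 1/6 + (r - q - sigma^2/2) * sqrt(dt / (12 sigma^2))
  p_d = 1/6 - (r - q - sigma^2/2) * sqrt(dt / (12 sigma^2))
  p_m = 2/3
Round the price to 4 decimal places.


dt = T/N = 0.500000; dx = sigma*sqrt(3*dt) = 0.293939
u = exp(dx) = 1.341702; d = 1/u = 0.745322
p_u = 0.137919, p_m = 0.666667, p_d = 0.195414
Discount per step: exp(-r*dt) = 0.999500
Stock lattice S(k, j) with j the centered position index:
  k=0: S(0,+0) = 0.8600
  k=1: S(1,-1) = 0.6410; S(1,+0) = 0.8600; S(1,+1) = 1.1539
  k=2: S(2,-2) = 0.4777; S(2,-1) = 0.6410; S(2,+0) = 0.8600; S(2,+1) = 1.1539; S(2,+2) = 1.5481
  k=3: S(3,-3) = 0.3561; S(3,-2) = 0.4777; S(3,-1) = 0.6410; S(3,+0) = 0.8600; S(3,+1) = 1.1539; S(3,+2) = 1.5481; S(3,+3) = 2.0771
Terminal payoffs V(N, j) = max(S_T - K, 0):
  V(3,-3) = 0.000000; V(3,-2) = 0.000000; V(3,-1) = 0.000000; V(3,+0) = 0.020000; V(3,+1) = 0.313864; V(3,+2) = 0.708141; V(3,+3) = 1.237143
Backward induction: V(k, j) = exp(-r*dt) * [p_u * V(k+1, j+1) + p_m * V(k+1, j) + p_d * V(k+1, j-1)]
  V(2,-2) = exp(-r*dt) * [p_u*0.000000 + p_m*0.000000 + p_d*0.000000] = 0.000000
  V(2,-1) = exp(-r*dt) * [p_u*0.020000 + p_m*0.000000 + p_d*0.000000] = 0.002757
  V(2,+0) = exp(-r*dt) * [p_u*0.313864 + p_m*0.020000 + p_d*0.000000] = 0.056593
  V(2,+1) = exp(-r*dt) * [p_u*0.708141 + p_m*0.313864 + p_d*0.020000] = 0.310661
  V(2,+2) = exp(-r*dt) * [p_u*1.237143 + p_m*0.708141 + p_d*0.313864] = 0.703701
  V(1,-1) = exp(-r*dt) * [p_u*0.056593 + p_m*0.002757 + p_d*0.000000] = 0.009638
  V(1,+0) = exp(-r*dt) * [p_u*0.310661 + p_m*0.056593 + p_d*0.002757] = 0.081073
  V(1,+1) = exp(-r*dt) * [p_u*0.703701 + p_m*0.310661 + p_d*0.056593] = 0.315063
  V(0,+0) = exp(-r*dt) * [p_u*0.315063 + p_m*0.081073 + p_d*0.009638] = 0.099336

Answer: Price = V(0,0) = 0.0993


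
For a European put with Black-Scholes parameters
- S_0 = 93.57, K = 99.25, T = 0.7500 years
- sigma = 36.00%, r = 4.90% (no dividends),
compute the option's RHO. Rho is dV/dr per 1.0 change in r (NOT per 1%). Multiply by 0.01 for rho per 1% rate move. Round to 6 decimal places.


Answer: Rho = -42.319169

Derivation:
d1 = 0.0847354529; d2 = -0.2270336925
phi(d1) = 0.3975126261; exp(-qT) = 1.0000000000; exp(-rT) = 0.9639170845
N(-d2) = 0.5898012283
Rho = -K*T*exp(-rT)*N(-d2) = -99.2500 * 0.7500 * 0.9639170845 * 0.5898012283 = -42.319169


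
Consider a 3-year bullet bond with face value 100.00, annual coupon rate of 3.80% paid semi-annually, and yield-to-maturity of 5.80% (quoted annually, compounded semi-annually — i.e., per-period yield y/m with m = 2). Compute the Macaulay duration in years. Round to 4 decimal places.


Answer: Macaulay duration = 2.8589 years

Derivation:
Coupon per period c = face * coupon_rate / m = 1.900000
Periods per year m = 2; per-period yield y/m = 0.029000
Number of cashflows N = 6
Cashflows (t years, CF_t, discount factor 1/(1+y/m)^(m*t), PV):
  t = 0.5000: CF_t = 1.900000, DF = 0.971817, PV = 1.846453
  t = 1.0000: CF_t = 1.900000, DF = 0.944429, PV = 1.794415
  t = 1.5000: CF_t = 1.900000, DF = 0.917812, PV = 1.743843
  t = 2.0000: CF_t = 1.900000, DF = 0.891946, PV = 1.694697
  t = 2.5000: CF_t = 1.900000, DF = 0.866808, PV = 1.646936
  t = 3.0000: CF_t = 101.900000, DF = 0.842379, PV = 85.838464
Price P = sum_t PV_t = 94.564808
Macaulay numerator sum_t t * PV_t:
  t * PV_t at t = 0.5000: 0.923226
  t * PV_t at t = 1.0000: 1.794415
  t * PV_t at t = 1.5000: 2.615765
  t * PV_t at t = 2.0000: 3.389394
  t * PV_t at t = 2.5000: 4.117340
  t * PV_t at t = 3.0000: 257.515391
Macaulay duration D = (sum_t t * PV_t) / P = 270.355531 / 94.564808 = 2.858944


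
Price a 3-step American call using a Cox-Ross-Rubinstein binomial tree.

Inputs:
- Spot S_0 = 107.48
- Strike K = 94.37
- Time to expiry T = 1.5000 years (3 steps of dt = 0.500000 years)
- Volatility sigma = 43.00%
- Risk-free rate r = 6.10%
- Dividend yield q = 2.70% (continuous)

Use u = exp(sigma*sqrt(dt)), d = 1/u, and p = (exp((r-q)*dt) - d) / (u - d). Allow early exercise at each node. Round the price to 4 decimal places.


dt = T/N = 0.500000
u = exp(sigma*sqrt(dt)) = 1.355345; d = 1/u = 0.737820
p = (exp((r-q)*dt) - d) / (u - d) = 0.452331
Discount per step: exp(-r*dt) = 0.969960
Stock lattice S(k, i) with i counting down-moves:
  k=0: S(0,0) = 107.4800
  k=1: S(1,0) = 145.6725; S(1,1) = 79.3009
  k=2: S(2,0) = 197.4364; S(2,1) = 107.4800; S(2,2) = 58.5097
  k=3: S(3,0) = 267.5944; S(3,1) = 145.6725; S(3,2) = 79.3009; S(3,3) = 43.1696
Terminal payoffs V(N, i) = max(S_T - K, 0):
  V(3,0) = 173.224435; V(3,1) = 51.302463; V(3,2) = 0.000000; V(3,3) = 0.000000
Backward induction: V(k, i) = exp(-r*dt) * [p * V(k+1, i) + (1-p) * V(k+1, i+1)]; then take max(V_cont, immediate exercise) for American.
  V(2,0) = exp(-r*dt) * [p*173.224435 + (1-p)*51.302463] = 103.253774; exercise = 103.066421; V(2,0) = max -> 103.253774
  V(2,1) = exp(-r*dt) * [p*51.302463 + (1-p)*0.000000] = 22.508598; exercise = 13.110000; V(2,1) = max -> 22.508598
  V(2,2) = exp(-r*dt) * [p*0.000000 + (1-p)*0.000000] = 0.000000; exercise = 0.000000; V(2,2) = max -> 0.000000
  V(1,0) = exp(-r*dt) * [p*103.253774 + (1-p)*22.508598] = 57.258833; exercise = 51.302463; V(1,0) = max -> 57.258833
  V(1,1) = exp(-r*dt) * [p*22.508598 + (1-p)*0.000000] = 9.875490; exercise = 0.000000; V(1,1) = max -> 9.875490
  V(0,0) = exp(-r*dt) * [p*57.258833 + (1-p)*9.875490] = 30.367946; exercise = 13.110000; V(0,0) = max -> 30.367946

Answer: Price = V(0,0) = 30.3679


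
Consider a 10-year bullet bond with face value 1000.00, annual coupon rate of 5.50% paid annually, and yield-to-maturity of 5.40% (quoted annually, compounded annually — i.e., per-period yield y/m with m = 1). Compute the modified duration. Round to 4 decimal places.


Answer: Modified duration = 7.5531

Derivation:
Coupon per period c = face * coupon_rate / m = 55.000000
Periods per year m = 1; per-period yield y/m = 0.054000
Number of cashflows N = 10
Cashflows (t years, CF_t, discount factor 1/(1+y/m)^(m*t), PV):
  t = 1.0000: CF_t = 55.000000, DF = 0.948767, PV = 52.182163
  t = 2.0000: CF_t = 55.000000, DF = 0.900158, PV = 49.508694
  t = 3.0000: CF_t = 55.000000, DF = 0.854040, PV = 46.972195
  t = 4.0000: CF_t = 55.000000, DF = 0.810285, PV = 44.565650
  t = 5.0000: CF_t = 55.000000, DF = 0.768771, PV = 42.282400
  t = 6.0000: CF_t = 55.000000, DF = 0.729384, PV = 40.116129
  t = 7.0000: CF_t = 55.000000, DF = 0.692015, PV = 38.060844
  t = 8.0000: CF_t = 55.000000, DF = 0.656561, PV = 36.110858
  t = 9.0000: CF_t = 55.000000, DF = 0.622923, PV = 34.260776
  t = 10.0000: CF_t = 1055.000000, DF = 0.591009, PV = 623.514203
Price P = sum_t PV_t = 1007.573913
First compute Macaulay numerator sum_t t * PV_t:
  t * PV_t at t = 1.0000: 52.182163
  t * PV_t at t = 2.0000: 99.017387
  t * PV_t at t = 3.0000: 140.916586
  t * PV_t at t = 4.0000: 178.262600
  t * PV_t at t = 5.0000: 211.412002
  t * PV_t at t = 6.0000: 240.696777
  t * PV_t at t = 7.0000: 266.425907
  t * PV_t at t = 8.0000: 288.886861
  t * PV_t at t = 9.0000: 308.346981
  t * PV_t at t = 10.0000: 6235.142032
Macaulay duration D = 8021.289297 / 1007.573913 = 7.960993
Modified duration = D / (1 + y/m) = 7.960993 / (1 + 0.054000) = 7.553125


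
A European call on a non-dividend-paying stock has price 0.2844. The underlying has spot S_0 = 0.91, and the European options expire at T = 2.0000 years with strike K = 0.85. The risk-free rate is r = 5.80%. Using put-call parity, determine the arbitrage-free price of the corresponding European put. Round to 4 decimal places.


Put-call parity: C - P = S_0 * exp(-qT) - K * exp(-rT).
S_0 * exp(-qT) = 0.9100 * 1.00000000 = 0.91000000
K * exp(-rT) = 0.8500 * 0.89047522 = 0.75690394
P = C - S*exp(-qT) + K*exp(-rT)
P = 0.2844 - 0.91000000 + 0.75690394 = 0.1313

Answer: Put price = 0.1313


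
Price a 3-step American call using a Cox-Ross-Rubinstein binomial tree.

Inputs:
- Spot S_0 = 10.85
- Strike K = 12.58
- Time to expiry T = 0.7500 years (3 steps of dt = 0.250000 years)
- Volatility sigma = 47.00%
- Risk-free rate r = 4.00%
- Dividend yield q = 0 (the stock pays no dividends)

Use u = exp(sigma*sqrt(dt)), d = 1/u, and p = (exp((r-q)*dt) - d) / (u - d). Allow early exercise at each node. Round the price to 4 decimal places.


Answer: Price = V(0,0) = 1.2849

Derivation:
dt = T/N = 0.250000
u = exp(sigma*sqrt(dt)) = 1.264909; d = 1/u = 0.790571
p = (exp((r-q)*dt) - d) / (u - d) = 0.462707
Discount per step: exp(-r*dt) = 0.990050
Stock lattice S(k, i) with i counting down-moves:
  k=0: S(0,0) = 10.8500
  k=1: S(1,0) = 13.7243; S(1,1) = 8.5777
  k=2: S(2,0) = 17.3599; S(2,1) = 10.8500; S(2,2) = 6.7813
  k=3: S(3,0) = 21.9587; S(3,1) = 13.7243; S(3,2) = 8.5777; S(3,3) = 5.3611
Terminal payoffs V(N, i) = max(S_T - K, 0):
  V(3,0) = 9.378737; V(3,1) = 1.144260; V(3,2) = 0.000000; V(3,3) = 0.000000
Backward induction: V(k, i) = exp(-r*dt) * [p * V(k+1, i) + (1-p) * V(k+1, i+1)]; then take max(V_cont, immediate exercise) for American.
  V(2,0) = exp(-r*dt) * [p*9.378737 + (1-p)*1.144260] = 4.905110; exercise = 4.779937; V(2,0) = max -> 4.905110
  V(2,1) = exp(-r*dt) * [p*1.144260 + (1-p)*0.000000] = 0.524189; exercise = 0.000000; V(2,1) = max -> 0.524189
  V(2,2) = exp(-r*dt) * [p*0.000000 + (1-p)*0.000000] = 0.000000; exercise = 0.000000; V(2,2) = max -> 0.000000
  V(1,0) = exp(-r*dt) * [p*4.905110 + (1-p)*0.524189] = 2.525885; exercise = 1.144260; V(1,0) = max -> 2.525885
  V(1,1) = exp(-r*dt) * [p*0.524189 + (1-p)*0.000000] = 0.240132; exercise = 0.000000; V(1,1) = max -> 0.240132
  V(0,0) = exp(-r*dt) * [p*2.525885 + (1-p)*0.240132] = 1.284852; exercise = 0.000000; V(0,0) = max -> 1.284852


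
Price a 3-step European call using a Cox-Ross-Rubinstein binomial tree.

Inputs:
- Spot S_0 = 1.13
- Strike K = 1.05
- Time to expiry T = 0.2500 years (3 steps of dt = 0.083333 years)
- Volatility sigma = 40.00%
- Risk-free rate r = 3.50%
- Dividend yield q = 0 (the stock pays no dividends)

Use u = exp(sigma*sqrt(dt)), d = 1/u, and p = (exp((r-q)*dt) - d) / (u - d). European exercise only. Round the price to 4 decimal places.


Answer: Price = V(0,0) = 0.1399

Derivation:
dt = T/N = 0.083333
u = exp(sigma*sqrt(dt)) = 1.122401; d = 1/u = 0.890947
p = (exp((r-q)*dt) - d) / (u - d) = 0.483784
Discount per step: exp(-r*dt) = 0.997088
Stock lattice S(k, i) with i counting down-moves:
  k=0: S(0,0) = 1.1300
  k=1: S(1,0) = 1.2683; S(1,1) = 1.0068
  k=2: S(2,0) = 1.4236; S(2,1) = 1.1300; S(2,2) = 0.8970
  k=3: S(3,0) = 1.5978; S(3,1) = 1.2683; S(3,2) = 1.0068; S(3,3) = 0.7992
Terminal payoffs V(N, i) = max(S_T - K, 0):
  V(3,0) = 0.547800; V(3,1) = 0.218313; V(3,2) = 0.000000; V(3,3) = 0.000000
Backward induction: V(k, i) = exp(-r*dt) * [p * V(k+1, i) + (1-p) * V(k+1, i+1)].
  V(2,0) = exp(-r*dt) * [p*0.547800 + (1-p)*0.218313] = 0.376614
  V(2,1) = exp(-r*dt) * [p*0.218313 + (1-p)*0.000000] = 0.105309
  V(2,2) = exp(-r*dt) * [p*0.000000 + (1-p)*0.000000] = 0.000000
  V(1,0) = exp(-r*dt) * [p*0.376614 + (1-p)*0.105309] = 0.235873
  V(1,1) = exp(-r*dt) * [p*0.105309 + (1-p)*0.000000] = 0.050798
  V(0,0) = exp(-r*dt) * [p*0.235873 + (1-p)*0.050798] = 0.139926


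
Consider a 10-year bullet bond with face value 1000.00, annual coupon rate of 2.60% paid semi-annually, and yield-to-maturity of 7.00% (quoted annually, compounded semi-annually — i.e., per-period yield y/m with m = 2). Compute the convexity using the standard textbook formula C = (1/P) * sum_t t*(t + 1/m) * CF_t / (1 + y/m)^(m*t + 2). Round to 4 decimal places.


Coupon per period c = face * coupon_rate / m = 13.000000
Periods per year m = 2; per-period yield y/m = 0.035000
Number of cashflows N = 20
Cashflows (t years, CF_t, discount factor 1/(1+y/m)^(m*t), PV):
  t = 0.5000: CF_t = 13.000000, DF = 0.966184, PV = 12.560386
  t = 1.0000: CF_t = 13.000000, DF = 0.933511, PV = 12.135639
  t = 1.5000: CF_t = 13.000000, DF = 0.901943, PV = 11.725255
  t = 2.0000: CF_t = 13.000000, DF = 0.871442, PV = 11.328749
  t = 2.5000: CF_t = 13.000000, DF = 0.841973, PV = 10.945651
  t = 3.0000: CF_t = 13.000000, DF = 0.813501, PV = 10.575508
  t = 3.5000: CF_t = 13.000000, DF = 0.785991, PV = 10.217882
  t = 4.0000: CF_t = 13.000000, DF = 0.759412, PV = 9.872350
  t = 4.5000: CF_t = 13.000000, DF = 0.733731, PV = 9.538503
  t = 5.0000: CF_t = 13.000000, DF = 0.708919, PV = 9.215945
  t = 5.5000: CF_t = 13.000000, DF = 0.684946, PV = 8.904294
  t = 6.0000: CF_t = 13.000000, DF = 0.661783, PV = 8.603183
  t = 6.5000: CF_t = 13.000000, DF = 0.639404, PV = 8.312254
  t = 7.0000: CF_t = 13.000000, DF = 0.617782, PV = 8.031163
  t = 7.5000: CF_t = 13.000000, DF = 0.596891, PV = 7.759578
  t = 8.0000: CF_t = 13.000000, DF = 0.576706, PV = 7.497177
  t = 8.5000: CF_t = 13.000000, DF = 0.557204, PV = 7.243649
  t = 9.0000: CF_t = 13.000000, DF = 0.538361, PV = 6.998695
  t = 9.5000: CF_t = 13.000000, DF = 0.520156, PV = 6.762024
  t = 10.0000: CF_t = 1013.000000, DF = 0.502566, PV = 509.099241
Price P = sum_t PV_t = 687.327127
Convexity numerator sum_t t*(t + 1/m) * CF_t / (1+y/m)^(m*t + 2):
  t = 0.5000: term = 5.862628
  t = 1.0000: term = 16.993123
  t = 1.5000: term = 32.836954
  t = 2.0000: term = 52.877542
  t = 2.5000: term = 76.634119
  t = 3.0000: term = 103.659677
  t = 3.5000: term = 133.539037
  t = 4.0000: term = 165.887002
  t = 4.5000: term = 200.346621
  t = 5.0000: term = 236.587529
  t = 5.5000: term = 274.304382
  t = 6.0000: term = 313.215368
  t = 6.5000: term = 353.060801
  t = 7.0000: term = 393.601785
  t = 7.5000: term = 434.618948
  t = 8.0000: term = 475.911247
  t = 8.5000: term = 517.294834
  t = 9.0000: term = 558.601981
  t = 9.5000: term = 599.680065
  t = 10.0000: term = 49901.206840
Convexity = (1/P) * sum = 54846.720483 / 687.327127 = 79.797113

Answer: Convexity = 79.7971


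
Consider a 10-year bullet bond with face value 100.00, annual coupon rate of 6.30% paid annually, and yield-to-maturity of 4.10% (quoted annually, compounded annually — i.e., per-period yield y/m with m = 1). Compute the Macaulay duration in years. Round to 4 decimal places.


Answer: Macaulay duration = 7.9142 years

Derivation:
Coupon per period c = face * coupon_rate / m = 6.300000
Periods per year m = 1; per-period yield y/m = 0.041000
Number of cashflows N = 10
Cashflows (t years, CF_t, discount factor 1/(1+y/m)^(m*t), PV):
  t = 1.0000: CF_t = 6.300000, DF = 0.960615, PV = 6.051873
  t = 2.0000: CF_t = 6.300000, DF = 0.922781, PV = 5.813519
  t = 3.0000: CF_t = 6.300000, DF = 0.886437, PV = 5.584552
  t = 4.0000: CF_t = 6.300000, DF = 0.851524, PV = 5.364604
  t = 5.0000: CF_t = 6.300000, DF = 0.817987, PV = 5.153318
  t = 6.0000: CF_t = 6.300000, DF = 0.785770, PV = 4.950353
  t = 7.0000: CF_t = 6.300000, DF = 0.754823, PV = 4.755382
  t = 8.0000: CF_t = 6.300000, DF = 0.725094, PV = 4.568091
  t = 9.0000: CF_t = 6.300000, DF = 0.696536, PV = 4.388175
  t = 10.0000: CF_t = 106.300000, DF = 0.669103, PV = 71.125604
Price P = sum_t PV_t = 117.755471
Macaulay numerator sum_t t * PV_t:
  t * PV_t at t = 1.0000: 6.051873
  t * PV_t at t = 2.0000: 11.627038
  t * PV_t at t = 3.0000: 16.753657
  t * PV_t at t = 4.0000: 21.458414
  t * PV_t at t = 5.0000: 25.766588
  t * PV_t at t = 6.0000: 29.702118
  t * PV_t at t = 7.0000: 33.287677
  t * PV_t at t = 8.0000: 36.544725
  t * PV_t at t = 9.0000: 39.493579
  t * PV_t at t = 10.0000: 711.256043
Macaulay duration D = (sum_t t * PV_t) / P = 931.941712 / 117.755471 = 7.914212


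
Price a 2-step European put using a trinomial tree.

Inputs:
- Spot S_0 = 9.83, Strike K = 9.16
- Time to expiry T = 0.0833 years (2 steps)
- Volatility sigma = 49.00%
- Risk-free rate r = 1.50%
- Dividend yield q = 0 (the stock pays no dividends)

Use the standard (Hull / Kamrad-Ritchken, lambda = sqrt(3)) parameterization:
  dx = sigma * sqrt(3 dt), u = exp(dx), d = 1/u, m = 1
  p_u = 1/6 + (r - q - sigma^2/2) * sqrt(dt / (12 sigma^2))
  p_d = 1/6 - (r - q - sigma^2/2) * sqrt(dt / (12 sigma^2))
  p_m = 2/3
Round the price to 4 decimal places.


dt = T/N = 0.041650; dx = sigma*sqrt(3*dt) = 0.173207
u = exp(dx) = 1.189112; d = 1/u = 0.840964
p_u = 0.154036, p_m = 0.666667, p_d = 0.179297
Discount per step: exp(-r*dt) = 0.999375
Stock lattice S(k, j) with j the centered position index:
  k=0: S(0,+0) = 9.8300
  k=1: S(1,-1) = 8.2667; S(1,+0) = 9.8300; S(1,+1) = 11.6890
  k=2: S(2,-2) = 6.9520; S(2,-1) = 8.2667; S(2,+0) = 9.8300; S(2,+1) = 11.6890; S(2,+2) = 13.8995
Terminal payoffs V(N, j) = max(K - S_T, 0):
  V(2,-2) = 2.208024; V(2,-1) = 0.893325; V(2,+0) = 0.000000; V(2,+1) = 0.000000; V(2,+2) = 0.000000
Backward induction: V(k, j) = exp(-r*dt) * [p_u * V(k+1, j+1) + p_m * V(k+1, j) + p_d * V(k+1, j-1)]
  V(1,-1) = exp(-r*dt) * [p_u*0.000000 + p_m*0.893325 + p_d*2.208024] = 0.990823
  V(1,+0) = exp(-r*dt) * [p_u*0.000000 + p_m*0.000000 + p_d*0.893325] = 0.160070
  V(1,+1) = exp(-r*dt) * [p_u*0.000000 + p_m*0.000000 + p_d*0.000000] = 0.000000
  V(0,+0) = exp(-r*dt) * [p_u*0.000000 + p_m*0.160070 + p_d*0.990823] = 0.284188

Answer: Price = V(0,0) = 0.2842
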